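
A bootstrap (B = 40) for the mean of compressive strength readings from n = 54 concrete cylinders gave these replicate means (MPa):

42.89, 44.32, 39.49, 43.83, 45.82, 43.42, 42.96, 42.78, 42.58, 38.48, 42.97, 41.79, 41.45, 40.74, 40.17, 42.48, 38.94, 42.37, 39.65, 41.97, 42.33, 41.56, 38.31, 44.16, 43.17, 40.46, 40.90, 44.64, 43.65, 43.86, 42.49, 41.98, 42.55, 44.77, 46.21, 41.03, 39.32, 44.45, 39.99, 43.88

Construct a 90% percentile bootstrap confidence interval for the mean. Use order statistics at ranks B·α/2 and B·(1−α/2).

(38.48, 44.77)

Sorted replicates: 38.31, 38.48, 38.94, 39.32, 39.49, 39.65, 39.99, 40.17, 40.46, 40.74, 40.90, 41.03, 41.45, 41.56, 41.79, 41.97, 41.98, 42.33, 42.37, 42.48, 42.49, 42.55, 42.58, 42.78, 42.89, 42.96, 42.97, 43.17, 43.42, 43.65, 43.83, 43.86, 43.88, 44.16, 44.32, 44.45, 44.64, 44.77, 45.82, 46.21
α = 0.10; lower rank = 40 × 0.050 = 2; upper rank = 40 × 0.950 = 38.
The 2nd smallest replicate is 38.48; the 38th is 44.77.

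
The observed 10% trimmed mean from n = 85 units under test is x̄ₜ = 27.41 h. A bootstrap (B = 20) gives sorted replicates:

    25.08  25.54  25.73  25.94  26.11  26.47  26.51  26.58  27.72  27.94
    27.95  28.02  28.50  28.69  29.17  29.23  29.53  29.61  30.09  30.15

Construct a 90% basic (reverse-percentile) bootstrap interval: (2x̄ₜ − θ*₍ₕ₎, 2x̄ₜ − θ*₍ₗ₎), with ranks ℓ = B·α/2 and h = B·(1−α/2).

Percentile endpoints at ranks 1 and 19: θ*₍1₎ = 25.08, θ*₍19₎ = 30.09.
Basic interval reflects these around x̄ₜ:
  lower = 2 × 27.41 − 30.09 = 24.73
  upper = 2 × 27.41 − 25.08 = 29.74

(24.73, 29.74)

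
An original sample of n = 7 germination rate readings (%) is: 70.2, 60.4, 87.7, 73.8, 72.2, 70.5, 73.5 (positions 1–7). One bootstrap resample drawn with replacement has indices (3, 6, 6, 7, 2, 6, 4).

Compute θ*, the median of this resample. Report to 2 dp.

Resample values: 87.7, 70.5, 70.5, 73.5, 60.4, 70.5, 73.8.
Sorted: 60.4, 70.5, 70.5, 70.5, 73.5, 73.8, 87.7
Median = middle value = 70.50

θ* = 70.50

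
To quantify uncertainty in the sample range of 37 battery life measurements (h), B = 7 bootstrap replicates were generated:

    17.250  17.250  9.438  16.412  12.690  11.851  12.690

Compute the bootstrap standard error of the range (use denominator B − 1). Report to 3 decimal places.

Bootstrap SE is the standard deviation of the 7 replicate ranges.
Mean of replicates: (17.250 + 17.250 + 9.438 + 16.412 + 12.690 + 11.851 + 12.690) / 7 = 97.5810 / 7 = 13.9401
Sum of squared deviations: (+3.3099)² + (+3.3099)² + (−4.5021)² + (+2.4719)² + (−1.2501)² + (−2.0891)² + (−1.2501)² = 55.7799
Variance = 55.7799 / 6 = 9.2967
SE* = √9.2967

SE* = 3.049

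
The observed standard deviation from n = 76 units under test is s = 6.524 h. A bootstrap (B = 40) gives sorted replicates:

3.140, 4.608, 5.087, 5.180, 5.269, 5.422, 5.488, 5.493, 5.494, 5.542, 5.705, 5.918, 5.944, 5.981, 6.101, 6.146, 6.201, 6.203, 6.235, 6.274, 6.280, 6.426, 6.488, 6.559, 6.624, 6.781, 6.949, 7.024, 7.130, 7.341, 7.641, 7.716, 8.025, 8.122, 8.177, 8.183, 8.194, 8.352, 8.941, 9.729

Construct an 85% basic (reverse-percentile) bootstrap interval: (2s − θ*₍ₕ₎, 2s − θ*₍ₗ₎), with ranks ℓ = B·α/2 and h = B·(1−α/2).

(4.854, 7.961)

Percentile endpoints at ranks 3 and 37: θ*₍3₎ = 5.087, θ*₍37₎ = 8.194.
Basic interval reflects these around s:
  lower = 2 × 6.524 − 8.194 = 4.854
  upper = 2 × 6.524 − 5.087 = 7.961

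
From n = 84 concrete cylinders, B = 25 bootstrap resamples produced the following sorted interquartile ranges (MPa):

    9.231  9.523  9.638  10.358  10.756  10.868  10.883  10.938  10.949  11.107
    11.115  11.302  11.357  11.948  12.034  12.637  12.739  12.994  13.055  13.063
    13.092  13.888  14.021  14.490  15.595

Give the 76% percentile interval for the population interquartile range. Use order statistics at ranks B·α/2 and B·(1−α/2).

α = 0.24; lower rank = 25 × 0.120 = 3; upper rank = 25 × 0.880 = 22.
The 3rd smallest replicate is 9.638; the 22nd is 13.888.

(9.638, 13.888)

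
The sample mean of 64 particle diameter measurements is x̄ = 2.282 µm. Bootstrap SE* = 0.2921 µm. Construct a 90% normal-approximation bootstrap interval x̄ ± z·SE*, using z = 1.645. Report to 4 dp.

Margin = 1.645 × 0.2921 = 0.48050
Interval: 2.282 ± 0.48050

(1.8015, 2.7625)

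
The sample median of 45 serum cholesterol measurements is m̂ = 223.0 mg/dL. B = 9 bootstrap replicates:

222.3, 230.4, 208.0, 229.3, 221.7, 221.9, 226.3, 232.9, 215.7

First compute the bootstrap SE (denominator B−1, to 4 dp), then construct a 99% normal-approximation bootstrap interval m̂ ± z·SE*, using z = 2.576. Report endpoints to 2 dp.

(202.95, 243.05)

Mean of replicates = 223.1667; sum of squared deviations = 484.7800; SE* = √(484.7800/8) = 7.7844
Margin = 2.576 × 7.7844 = 20.053
Interval: 223.0 ± 20.053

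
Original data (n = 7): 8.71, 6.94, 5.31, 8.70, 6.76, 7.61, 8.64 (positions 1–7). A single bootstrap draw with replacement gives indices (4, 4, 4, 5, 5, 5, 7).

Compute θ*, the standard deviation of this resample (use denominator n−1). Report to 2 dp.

θ* = 1.03

Resample values: 8.70, 8.70, 8.70, 6.76, 6.76, 6.76, 8.64.
Mean = 7.8600; sum of squared deviations = 6.3552
s² = 6.3552 / 6 = 1.0592
s = √1.0592 = 1.03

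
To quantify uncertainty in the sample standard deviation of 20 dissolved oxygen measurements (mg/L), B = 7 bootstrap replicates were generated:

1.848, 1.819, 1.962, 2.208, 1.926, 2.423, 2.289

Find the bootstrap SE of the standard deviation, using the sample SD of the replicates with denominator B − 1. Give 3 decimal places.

Bootstrap SE is the standard deviation of the 7 replicate standard deviations.
Mean of replicates: (1.848 + 1.819 + 1.962 + 2.208 + 1.926 + 2.423 + 2.289) / 7 = 14.4750 / 7 = 2.0679
Sum of squared deviations: (−0.2199)² + (−0.2489)² + (−0.1059)² + (+0.1401)² + (−0.1419)² + (+0.3551)² + (+0.2211)² = 0.3363
Variance = 0.3363 / 6 = 0.0560
SE* = √0.0560

SE* = 0.237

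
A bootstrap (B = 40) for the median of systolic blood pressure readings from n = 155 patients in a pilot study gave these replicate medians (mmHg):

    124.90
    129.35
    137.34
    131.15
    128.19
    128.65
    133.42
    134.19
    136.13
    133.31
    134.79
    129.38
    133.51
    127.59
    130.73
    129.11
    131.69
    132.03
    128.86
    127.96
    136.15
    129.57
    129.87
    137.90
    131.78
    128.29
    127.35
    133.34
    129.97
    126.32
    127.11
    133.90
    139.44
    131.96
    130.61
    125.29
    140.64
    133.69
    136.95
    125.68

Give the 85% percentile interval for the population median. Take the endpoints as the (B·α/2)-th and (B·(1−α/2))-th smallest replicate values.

(125.68, 137.34)

Sorted replicates: 124.90, 125.29, 125.68, 126.32, 127.11, 127.35, 127.59, 127.96, 128.19, 128.29, 128.65, 128.86, 129.11, 129.35, 129.38, 129.57, 129.87, 129.97, 130.61, 130.73, 131.15, 131.69, 131.78, 131.96, 132.03, 133.31, 133.34, 133.42, 133.51, 133.69, 133.90, 134.19, 134.79, 136.13, 136.15, 136.95, 137.34, 137.90, 139.44, 140.64
α = 0.15; lower rank = 40 × 0.075 = 3; upper rank = 40 × 0.925 = 37.
The 3rd smallest replicate is 125.68; the 37th is 137.34.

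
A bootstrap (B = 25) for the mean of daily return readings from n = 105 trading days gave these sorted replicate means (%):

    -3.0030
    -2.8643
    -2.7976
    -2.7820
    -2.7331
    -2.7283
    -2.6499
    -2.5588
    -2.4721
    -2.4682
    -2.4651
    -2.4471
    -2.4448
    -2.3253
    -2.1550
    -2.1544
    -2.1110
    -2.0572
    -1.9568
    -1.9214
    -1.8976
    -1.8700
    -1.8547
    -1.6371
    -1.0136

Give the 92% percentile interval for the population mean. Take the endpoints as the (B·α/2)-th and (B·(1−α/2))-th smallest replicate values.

α = 0.08; lower rank = 25 × 0.040 = 1; upper rank = 25 × 0.960 = 24.
The 1st smallest replicate is -3.0030; the 24th is -1.6371.

(-3.0030, -1.6371)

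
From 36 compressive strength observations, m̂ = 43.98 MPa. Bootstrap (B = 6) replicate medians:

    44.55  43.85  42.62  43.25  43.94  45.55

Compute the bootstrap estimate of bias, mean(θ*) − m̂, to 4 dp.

bias = −0.0200

mean(θ*) = (44.55 + 43.85 + 42.62 + 43.25 + 43.94 + 45.55) / 6 = 43.96000
bias = 43.96000 − 43.98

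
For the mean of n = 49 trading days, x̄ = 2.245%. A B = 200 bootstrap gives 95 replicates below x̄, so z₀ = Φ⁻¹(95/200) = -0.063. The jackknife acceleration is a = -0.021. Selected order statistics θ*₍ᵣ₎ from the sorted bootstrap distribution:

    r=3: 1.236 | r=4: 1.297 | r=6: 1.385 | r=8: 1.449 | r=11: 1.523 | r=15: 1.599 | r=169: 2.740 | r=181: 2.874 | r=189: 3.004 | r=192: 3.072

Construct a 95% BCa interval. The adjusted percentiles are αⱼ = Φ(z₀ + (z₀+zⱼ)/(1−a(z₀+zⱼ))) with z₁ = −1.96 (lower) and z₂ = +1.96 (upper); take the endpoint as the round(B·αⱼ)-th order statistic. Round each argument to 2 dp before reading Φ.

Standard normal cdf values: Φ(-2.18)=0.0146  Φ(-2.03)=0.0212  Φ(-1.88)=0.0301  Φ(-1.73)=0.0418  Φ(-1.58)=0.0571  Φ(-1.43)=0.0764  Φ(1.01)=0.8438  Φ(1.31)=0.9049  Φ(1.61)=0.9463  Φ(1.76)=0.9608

(1.236, 3.072)

Lower: z₀ + z₁ = -0.063 + (-1.960) = -2.023; 1 − a(z₀+z₁) = 1 − (-0.021)(-2.023) = 0.9575; argument = -0.063 + (-2.023)/0.9575 = -2.1758 → -2.18.
α₁ = Φ(-2.18) = 0.0146; rank = round(200 × 0.0146) = 3; θ*₍3₎ = 1.236.
Upper: z₀ + z₂ = 1.897; 1 − a(z₀+z₂) = 1.0398; argument = 1.7613 → 1.76; α₂ = 0.9608; rank = 192; θ*₍192₎ = 3.072.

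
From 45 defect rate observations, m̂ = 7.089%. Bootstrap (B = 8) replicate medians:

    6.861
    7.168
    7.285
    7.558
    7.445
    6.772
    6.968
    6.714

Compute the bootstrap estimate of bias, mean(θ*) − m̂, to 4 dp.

bias = +0.0074

mean(θ*) = (6.861 + 7.168 + 7.285 + 7.558 + 7.445 + 6.772 + 6.968 + 6.714) / 8 = 7.09638
bias = 7.09638 − 7.089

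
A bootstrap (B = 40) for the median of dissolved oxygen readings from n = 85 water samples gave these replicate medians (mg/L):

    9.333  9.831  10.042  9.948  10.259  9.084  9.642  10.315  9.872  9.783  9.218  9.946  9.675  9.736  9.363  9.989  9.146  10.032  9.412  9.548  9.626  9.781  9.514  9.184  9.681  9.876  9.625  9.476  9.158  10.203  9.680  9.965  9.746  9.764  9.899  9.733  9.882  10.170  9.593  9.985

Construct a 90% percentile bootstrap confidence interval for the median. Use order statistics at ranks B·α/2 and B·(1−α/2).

(9.146, 10.203)

Sorted replicates: 9.084, 9.146, 9.158, 9.184, 9.218, 9.333, 9.363, 9.412, 9.476, 9.514, 9.548, 9.593, 9.625, 9.626, 9.642, 9.675, 9.680, 9.681, 9.733, 9.736, 9.746, 9.764, 9.781, 9.783, 9.831, 9.872, 9.876, 9.882, 9.899, 9.946, 9.948, 9.965, 9.985, 9.989, 10.032, 10.042, 10.170, 10.203, 10.259, 10.315
α = 0.10; lower rank = 40 × 0.050 = 2; upper rank = 40 × 0.950 = 38.
The 2nd smallest replicate is 9.146; the 38th is 10.203.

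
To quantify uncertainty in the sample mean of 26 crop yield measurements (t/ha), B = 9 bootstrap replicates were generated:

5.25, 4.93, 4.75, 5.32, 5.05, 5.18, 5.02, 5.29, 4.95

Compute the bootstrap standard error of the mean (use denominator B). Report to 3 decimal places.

SE* = 0.181

Bootstrap SE is the standard deviation of the 9 replicate means.
Mean of replicates: (5.25 + 4.93 + 4.75 + 5.32 + 5.05 + 5.18 + 5.02 + 5.29 + 4.95) / 9 = 45.7400 / 9 = 5.0822
Sum of squared deviations: (+0.1678)² + (−0.1522)² + (−0.3322)² + (+0.2378)² + (−0.0322)² + (+0.0978)² + (−0.0622)² + (+0.2078)² + (−0.1322)² = 0.2934
Variance = 0.2934 / 9 = 0.0326
SE* = √0.0326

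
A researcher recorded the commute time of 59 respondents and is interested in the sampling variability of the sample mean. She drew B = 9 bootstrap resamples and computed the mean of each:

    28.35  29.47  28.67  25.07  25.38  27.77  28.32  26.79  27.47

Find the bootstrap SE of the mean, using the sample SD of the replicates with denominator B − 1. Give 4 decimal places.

SE* = 1.4840

Bootstrap SE is the standard deviation of the 9 replicate means.
Mean of replicates: (28.35 + 29.47 + 28.67 + 25.07 + 25.38 + 27.77 + 28.32 + 26.79 + 27.47) / 9 = 247.29000 / 9 = 27.47667
Sum of squared deviations: (+0.87333)² + (+1.99333)² + (+1.19333)² + (−2.40667)² + (−2.09667)² + (+0.29333)² + (+0.84333)² + (−0.68667)² + (−0.00667)² = 17.61700
Variance = 17.61700 / 8 = 2.20213
SE* = √2.20213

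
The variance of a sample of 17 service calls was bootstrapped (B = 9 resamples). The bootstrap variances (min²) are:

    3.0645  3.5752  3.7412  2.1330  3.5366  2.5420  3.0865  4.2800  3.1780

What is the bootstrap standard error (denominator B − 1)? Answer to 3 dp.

Bootstrap SE is the standard deviation of the 9 replicate variances.
Mean of replicates: (3.0645 + 3.5752 + 3.7412 + 2.1330 + 3.5366 + 2.5420 + 3.0865 + 4.2800 + 3.1780) / 9 = 29.13700 / 9 = 3.23744
Sum of squared deviations: (−0.17294)² + (+0.33776)² + (+0.50376)² + (−1.10444)² + (+0.29916)² + (−0.69544)² + (−0.15094)² + (+1.04256)² + (−0.05944)² = 3.30393
Variance = 3.30393 / 8 = 0.41299
SE* = √0.41299

SE* = 0.643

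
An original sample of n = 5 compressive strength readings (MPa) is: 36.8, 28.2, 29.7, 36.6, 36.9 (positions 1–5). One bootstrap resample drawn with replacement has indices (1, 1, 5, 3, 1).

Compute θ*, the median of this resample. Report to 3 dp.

θ* = 36.800

Resample values: 36.8, 36.8, 36.9, 29.7, 36.8.
Sorted: 29.7, 36.8, 36.8, 36.8, 36.9
Median = middle value = 36.800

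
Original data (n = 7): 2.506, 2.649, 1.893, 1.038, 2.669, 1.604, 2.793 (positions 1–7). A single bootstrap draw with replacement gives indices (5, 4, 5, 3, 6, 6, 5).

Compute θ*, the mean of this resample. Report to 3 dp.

Resample values: 2.669, 1.038, 2.669, 1.893, 1.604, 1.604, 2.669.
Mean = (2.669 + 1.038 + 2.669 + 1.893 + 1.604 + 1.604 + 2.669) / 7 = 14.1460 / 7 = 2.021

θ* = 2.021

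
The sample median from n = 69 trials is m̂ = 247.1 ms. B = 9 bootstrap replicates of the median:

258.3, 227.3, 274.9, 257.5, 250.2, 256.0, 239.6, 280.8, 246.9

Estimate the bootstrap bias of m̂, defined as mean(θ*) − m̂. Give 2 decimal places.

mean(θ*) = (258.3 + 227.3 + 274.9 + 257.5 + 250.2 + 256.0 + 239.6 + 280.8 + 246.9) / 9 = 254.611
bias = 254.611 − 247.1

bias = +7.51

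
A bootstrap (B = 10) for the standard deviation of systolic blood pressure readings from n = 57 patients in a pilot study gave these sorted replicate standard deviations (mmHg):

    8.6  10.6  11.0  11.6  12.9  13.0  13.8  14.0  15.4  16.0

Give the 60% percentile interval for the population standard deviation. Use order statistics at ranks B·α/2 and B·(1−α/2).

α = 0.40; lower rank = 10 × 0.200 = 2; upper rank = 10 × 0.800 = 8.
The 2nd smallest replicate is 10.6; the 8th is 14.0.

(10.6, 14.0)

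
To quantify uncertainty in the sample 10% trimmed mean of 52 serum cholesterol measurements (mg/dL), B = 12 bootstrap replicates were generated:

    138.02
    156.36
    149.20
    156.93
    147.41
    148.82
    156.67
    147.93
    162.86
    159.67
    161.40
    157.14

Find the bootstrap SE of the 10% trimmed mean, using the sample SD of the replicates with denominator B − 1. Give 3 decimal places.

Bootstrap SE is the standard deviation of the 12 replicate 10% trimmed means.
Mean of replicates: (138.02 + 156.36 + 149.20 + 156.93 + 147.41 + 148.82 + 156.67 + 147.93 + 162.86 + 159.67 + 161.40 + 157.14) / 12 = 1842.4100 / 12 = 153.5342
Sum of squared deviations: (−15.5142)² + (+2.8258)² + (−4.3342)² + (+3.3958)² + (−6.1242)² + (−4.7142)² + (+3.1358)² + (−5.6042)² + (+9.3258)² + (+6.1358)² + (+7.8658)² + (+3.6058)² = 579.4533
Variance = 579.4533 / 11 = 52.6776
SE* = √52.6776

SE* = 7.258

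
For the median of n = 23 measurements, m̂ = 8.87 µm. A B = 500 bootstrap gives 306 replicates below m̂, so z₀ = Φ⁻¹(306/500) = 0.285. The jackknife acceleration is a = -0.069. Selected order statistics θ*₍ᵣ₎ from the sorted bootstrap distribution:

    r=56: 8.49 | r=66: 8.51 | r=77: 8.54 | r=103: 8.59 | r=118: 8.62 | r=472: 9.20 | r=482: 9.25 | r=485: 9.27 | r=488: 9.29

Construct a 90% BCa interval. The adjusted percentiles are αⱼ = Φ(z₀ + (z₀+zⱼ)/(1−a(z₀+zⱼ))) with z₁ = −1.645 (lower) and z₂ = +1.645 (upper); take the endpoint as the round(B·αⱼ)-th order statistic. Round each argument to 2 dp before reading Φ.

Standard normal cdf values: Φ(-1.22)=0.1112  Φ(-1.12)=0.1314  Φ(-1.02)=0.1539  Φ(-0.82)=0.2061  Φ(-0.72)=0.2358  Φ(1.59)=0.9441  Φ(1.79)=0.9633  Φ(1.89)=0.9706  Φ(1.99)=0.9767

(8.49, 9.29)

Lower: z₀ + z₁ = 0.285 + (-1.645) = -1.360; 1 − a(z₀+z₁) = 1 − (-0.069)(-1.360) = 0.9062; argument = 0.285 + (-1.360)/0.9062 = -1.2158 → -1.22.
α₁ = Φ(-1.22) = 0.1112; rank = round(500 × 0.1112) = 56; θ*₍56₎ = 8.49.
Upper: z₀ + z₂ = 1.930; 1 − a(z₀+z₂) = 1.1332; argument = 1.9882 → 1.99; α₂ = 0.9767; rank = 488; θ*₍488₎ = 9.29.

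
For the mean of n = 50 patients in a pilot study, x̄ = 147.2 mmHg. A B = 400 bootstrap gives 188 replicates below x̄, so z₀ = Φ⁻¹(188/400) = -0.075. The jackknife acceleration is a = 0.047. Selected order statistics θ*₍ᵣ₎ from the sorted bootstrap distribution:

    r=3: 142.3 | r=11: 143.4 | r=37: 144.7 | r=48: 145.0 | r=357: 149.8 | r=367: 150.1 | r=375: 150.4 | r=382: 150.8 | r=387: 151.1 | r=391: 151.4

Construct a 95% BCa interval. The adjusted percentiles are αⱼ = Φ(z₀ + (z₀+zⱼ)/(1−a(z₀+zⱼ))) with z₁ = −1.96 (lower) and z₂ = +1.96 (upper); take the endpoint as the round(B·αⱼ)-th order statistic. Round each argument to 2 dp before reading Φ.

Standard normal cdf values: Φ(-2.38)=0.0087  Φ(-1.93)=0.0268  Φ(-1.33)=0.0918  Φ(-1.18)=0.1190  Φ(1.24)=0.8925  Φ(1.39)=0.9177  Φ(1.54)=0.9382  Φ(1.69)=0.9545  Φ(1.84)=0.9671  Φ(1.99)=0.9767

Lower: z₀ + z₁ = -0.075 + (-1.960) = -2.035; 1 − a(z₀+z₁) = 1 − (0.047)(-2.035) = 1.0956; argument = -0.075 + (-2.035)/1.0956 = -1.9324 → -1.93.
α₁ = Φ(-1.93) = 0.0268; rank = round(400 × 0.0268) = 11; θ*₍11₎ = 143.4.
Upper: z₀ + z₂ = 1.885; 1 − a(z₀+z₂) = 0.9114; argument = 1.9932 → 1.99; α₂ = 0.9767; rank = 391; θ*₍391₎ = 151.4.

(143.4, 151.4)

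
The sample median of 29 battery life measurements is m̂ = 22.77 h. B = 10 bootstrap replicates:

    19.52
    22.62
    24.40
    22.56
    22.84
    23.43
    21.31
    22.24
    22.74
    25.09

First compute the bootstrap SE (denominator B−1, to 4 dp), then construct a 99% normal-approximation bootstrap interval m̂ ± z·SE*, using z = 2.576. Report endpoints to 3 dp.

(18.795, 26.745)

Mean of replicates = 22.6750; sum of squared deviations = 21.4321; SE* = √(21.4321/9) = 1.5432
Margin = 2.576 × 1.5432 = 3.9753
Interval: 22.77 ± 3.9753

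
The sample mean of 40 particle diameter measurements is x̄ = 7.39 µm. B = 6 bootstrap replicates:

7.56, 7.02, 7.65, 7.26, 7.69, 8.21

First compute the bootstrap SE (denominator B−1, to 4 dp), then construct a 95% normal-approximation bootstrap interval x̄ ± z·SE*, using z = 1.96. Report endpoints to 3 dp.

(6.592, 8.188)

Mean of replicates = 7.5650; sum of squared deviations = 0.8290; SE* = √(0.8290/5) = 0.4072
Margin = 1.96 × 0.4072 = 0.7981
Interval: 7.39 ± 0.7981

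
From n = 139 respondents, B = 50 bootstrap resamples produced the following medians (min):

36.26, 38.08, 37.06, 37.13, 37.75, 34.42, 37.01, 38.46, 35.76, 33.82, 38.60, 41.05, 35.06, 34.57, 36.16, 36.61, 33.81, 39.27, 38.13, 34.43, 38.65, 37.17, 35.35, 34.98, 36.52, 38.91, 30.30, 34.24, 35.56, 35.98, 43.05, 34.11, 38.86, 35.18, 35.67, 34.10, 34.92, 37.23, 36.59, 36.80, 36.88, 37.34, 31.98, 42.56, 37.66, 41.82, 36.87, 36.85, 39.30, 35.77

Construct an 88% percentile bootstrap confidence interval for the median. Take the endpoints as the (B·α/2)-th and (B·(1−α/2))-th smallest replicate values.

(33.81, 41.05)

Sorted replicates: 30.30, 31.98, 33.81, 33.82, 34.10, 34.11, 34.24, 34.42, 34.43, 34.57, 34.92, 34.98, 35.06, 35.18, 35.35, 35.56, 35.67, 35.76, 35.77, 35.98, 36.16, 36.26, 36.52, 36.59, 36.61, 36.80, 36.85, 36.87, 36.88, 37.01, 37.06, 37.13, 37.17, 37.23, 37.34, 37.66, 37.75, 38.08, 38.13, 38.46, 38.60, 38.65, 38.86, 38.91, 39.27, 39.30, 41.05, 41.82, 42.56, 43.05
α = 0.12; lower rank = 50 × 0.060 = 3; upper rank = 50 × 0.940 = 47.
The 3rd smallest replicate is 33.81; the 47th is 41.05.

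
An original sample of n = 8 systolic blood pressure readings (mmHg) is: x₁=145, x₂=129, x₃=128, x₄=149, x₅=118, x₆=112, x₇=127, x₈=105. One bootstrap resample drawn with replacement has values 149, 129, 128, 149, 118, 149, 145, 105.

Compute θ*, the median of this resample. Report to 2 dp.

Sorted: 105, 118, 128, 129, 145, 149, 149, 149
Median = average of the two middle values = 137.00

θ* = 137.00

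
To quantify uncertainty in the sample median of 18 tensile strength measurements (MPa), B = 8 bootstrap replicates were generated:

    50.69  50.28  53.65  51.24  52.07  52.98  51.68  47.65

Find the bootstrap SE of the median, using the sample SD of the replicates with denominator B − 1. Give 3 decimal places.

SE* = 1.845

Bootstrap SE is the standard deviation of the 8 replicate medians.
Mean of replicates: (50.69 + 50.28 + 53.65 + 51.24 + 52.07 + 52.98 + 51.68 + 47.65) / 8 = 410.2400 / 8 = 51.2800
Sum of squared deviations: (−0.5900)² + (−1.0000)² + (+2.3700)² + (−0.0400)² + (+0.7900)² + (+1.7000)² + (+0.4000)² + (−3.6300)² = 23.8176
Variance = 23.8176 / 7 = 3.4025
SE* = √3.4025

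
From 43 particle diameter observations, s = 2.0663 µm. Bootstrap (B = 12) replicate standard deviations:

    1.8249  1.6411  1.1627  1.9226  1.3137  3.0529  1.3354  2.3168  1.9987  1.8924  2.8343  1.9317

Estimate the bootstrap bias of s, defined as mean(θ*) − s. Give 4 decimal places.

bias = −0.1307

mean(θ*) = (1.8249 + 1.6411 + 1.1627 + 1.9226 + 1.3137 + 3.0529 + 1.3354 + 2.3168 + 1.9987 + 1.8924 + 2.8343 + 1.9317) / 12 = 1.93560
bias = 1.93560 − 2.0663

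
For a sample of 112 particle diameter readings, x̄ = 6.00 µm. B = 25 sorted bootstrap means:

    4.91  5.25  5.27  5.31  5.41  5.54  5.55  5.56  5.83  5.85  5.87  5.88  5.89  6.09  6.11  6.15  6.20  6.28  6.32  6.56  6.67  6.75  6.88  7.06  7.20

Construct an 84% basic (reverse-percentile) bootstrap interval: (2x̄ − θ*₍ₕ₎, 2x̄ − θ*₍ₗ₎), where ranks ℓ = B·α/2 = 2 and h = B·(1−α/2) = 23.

(5.12, 6.75)

Percentile endpoints at ranks 2 and 23: θ*₍2₎ = 5.25, θ*₍23₎ = 6.88.
Basic interval reflects these around x̄:
  lower = 2 × 6.00 − 6.88 = 5.12
  upper = 2 × 6.00 − 5.25 = 6.75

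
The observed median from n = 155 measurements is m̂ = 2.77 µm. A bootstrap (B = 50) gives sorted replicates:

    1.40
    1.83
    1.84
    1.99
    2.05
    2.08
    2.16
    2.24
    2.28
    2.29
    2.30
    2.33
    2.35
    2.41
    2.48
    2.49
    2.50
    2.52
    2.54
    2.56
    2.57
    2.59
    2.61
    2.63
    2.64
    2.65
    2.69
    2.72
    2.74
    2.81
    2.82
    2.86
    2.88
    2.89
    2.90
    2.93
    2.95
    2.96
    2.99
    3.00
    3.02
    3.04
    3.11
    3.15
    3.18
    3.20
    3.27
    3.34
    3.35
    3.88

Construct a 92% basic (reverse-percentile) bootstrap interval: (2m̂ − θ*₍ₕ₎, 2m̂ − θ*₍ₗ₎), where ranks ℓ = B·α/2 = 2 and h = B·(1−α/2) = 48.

Percentile endpoints at ranks 2 and 48: θ*₍2₎ = 1.83, θ*₍48₎ = 3.34.
Basic interval reflects these around m̂:
  lower = 2 × 2.77 − 3.34 = 2.20
  upper = 2 × 2.77 − 1.83 = 3.71

(2.20, 3.71)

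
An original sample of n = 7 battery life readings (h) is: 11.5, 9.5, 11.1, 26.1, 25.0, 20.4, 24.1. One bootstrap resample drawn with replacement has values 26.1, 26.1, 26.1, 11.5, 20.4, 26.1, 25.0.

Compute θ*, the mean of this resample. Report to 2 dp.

θ* = 23.04

Mean = (26.1 + 26.1 + 26.1 + 11.5 + 20.4 + 26.1 + 25.0) / 7 = 161.30 / 7 = 23.04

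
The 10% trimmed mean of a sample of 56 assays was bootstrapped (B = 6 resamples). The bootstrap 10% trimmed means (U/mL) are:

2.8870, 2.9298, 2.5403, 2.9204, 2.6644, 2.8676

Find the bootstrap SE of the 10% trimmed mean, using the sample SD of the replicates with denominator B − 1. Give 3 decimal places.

SE* = 0.161

Bootstrap SE is the standard deviation of the 6 replicate 10% trimmed means.
Mean of replicates: (2.8870 + 2.9298 + 2.5403 + 2.9204 + 2.6644 + 2.8676) / 6 = 16.80950 / 6 = 2.80158
Sum of squared deviations: (+0.08542)² + (+0.12822)² + (−0.26128)² + (+0.11882)² + (−0.13718)² + (+0.06602)² = 0.12930
Variance = 0.12930 / 5 = 0.02586
SE* = √0.02586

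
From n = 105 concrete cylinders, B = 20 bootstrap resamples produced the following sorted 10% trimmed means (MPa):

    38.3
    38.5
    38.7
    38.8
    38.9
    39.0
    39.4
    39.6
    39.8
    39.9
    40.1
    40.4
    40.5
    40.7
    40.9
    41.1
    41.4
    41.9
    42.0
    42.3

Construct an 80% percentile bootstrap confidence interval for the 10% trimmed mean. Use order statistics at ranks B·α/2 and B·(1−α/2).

(38.5, 41.9)

α = 0.20; lower rank = 20 × 0.100 = 2; upper rank = 20 × 0.900 = 18.
The 2nd smallest replicate is 38.5; the 18th is 41.9.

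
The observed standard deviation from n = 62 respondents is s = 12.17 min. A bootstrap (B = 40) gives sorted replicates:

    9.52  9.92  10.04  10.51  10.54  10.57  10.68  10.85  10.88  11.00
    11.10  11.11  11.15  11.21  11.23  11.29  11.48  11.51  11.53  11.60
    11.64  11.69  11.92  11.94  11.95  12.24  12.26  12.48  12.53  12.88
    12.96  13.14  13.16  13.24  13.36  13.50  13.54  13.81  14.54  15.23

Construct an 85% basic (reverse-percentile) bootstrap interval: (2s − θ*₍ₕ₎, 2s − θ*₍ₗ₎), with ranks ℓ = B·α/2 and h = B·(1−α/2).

Percentile endpoints at ranks 3 and 37: θ*₍3₎ = 10.04, θ*₍37₎ = 13.54.
Basic interval reflects these around s:
  lower = 2 × 12.17 − 13.54 = 10.80
  upper = 2 × 12.17 − 10.04 = 14.30

(10.80, 14.30)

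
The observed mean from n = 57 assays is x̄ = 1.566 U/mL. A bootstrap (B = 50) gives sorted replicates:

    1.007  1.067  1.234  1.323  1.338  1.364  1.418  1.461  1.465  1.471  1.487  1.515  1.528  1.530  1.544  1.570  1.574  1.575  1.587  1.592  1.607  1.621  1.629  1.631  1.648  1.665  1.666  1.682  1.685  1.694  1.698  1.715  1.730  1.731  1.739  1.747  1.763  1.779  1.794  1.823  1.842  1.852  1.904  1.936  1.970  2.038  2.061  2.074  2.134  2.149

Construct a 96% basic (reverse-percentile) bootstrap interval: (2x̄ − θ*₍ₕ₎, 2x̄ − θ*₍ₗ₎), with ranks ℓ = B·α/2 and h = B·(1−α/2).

(0.998, 2.125)

Percentile endpoints at ranks 1 and 49: θ*₍1₎ = 1.007, θ*₍49₎ = 2.134.
Basic interval reflects these around x̄:
  lower = 2 × 1.566 − 2.134 = 0.998
  upper = 2 × 1.566 − 1.007 = 2.125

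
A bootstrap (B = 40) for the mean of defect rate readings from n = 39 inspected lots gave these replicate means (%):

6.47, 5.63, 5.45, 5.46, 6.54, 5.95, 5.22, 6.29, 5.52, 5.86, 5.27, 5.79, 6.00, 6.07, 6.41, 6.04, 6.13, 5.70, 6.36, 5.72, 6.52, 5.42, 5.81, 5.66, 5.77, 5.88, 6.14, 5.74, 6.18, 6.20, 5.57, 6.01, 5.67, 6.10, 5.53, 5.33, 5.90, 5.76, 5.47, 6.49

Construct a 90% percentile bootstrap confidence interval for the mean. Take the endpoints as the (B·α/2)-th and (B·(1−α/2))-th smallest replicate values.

(5.27, 6.49)

Sorted replicates: 5.22, 5.27, 5.33, 5.42, 5.45, 5.46, 5.47, 5.52, 5.53, 5.57, 5.63, 5.66, 5.67, 5.70, 5.72, 5.74, 5.76, 5.77, 5.79, 5.81, 5.86, 5.88, 5.90, 5.95, 6.00, 6.01, 6.04, 6.07, 6.10, 6.13, 6.14, 6.18, 6.20, 6.29, 6.36, 6.41, 6.47, 6.49, 6.52, 6.54
α = 0.10; lower rank = 40 × 0.050 = 2; upper rank = 40 × 0.950 = 38.
The 2nd smallest replicate is 5.27; the 38th is 6.49.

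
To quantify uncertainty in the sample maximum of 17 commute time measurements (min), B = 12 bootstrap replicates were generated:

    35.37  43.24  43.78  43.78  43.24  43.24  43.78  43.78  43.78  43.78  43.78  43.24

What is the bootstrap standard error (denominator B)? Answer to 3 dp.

SE* = 2.284

Bootstrap SE is the standard deviation of the 12 replicate maximums.
Mean of replicates: (35.37 + 43.24 + 43.78 + 43.78 + 43.24 + 43.24 + 43.78 + 43.78 + 43.78 + 43.78 + 43.78 + 43.24) / 12 = 514.7900 / 12 = 42.8992
Sum of squared deviations: (−7.5292)² + (+0.3408)² + (+0.8808)² + (+0.8808)² + (+0.3408)² + (+0.3408)² + (+0.8808)² + (+0.8808)² + (+0.8808)² + (+0.8808)² + (+0.8808)² + (+0.3408)² = 62.5841
Variance = 62.5841 / 12 = 5.2153
SE* = √5.2153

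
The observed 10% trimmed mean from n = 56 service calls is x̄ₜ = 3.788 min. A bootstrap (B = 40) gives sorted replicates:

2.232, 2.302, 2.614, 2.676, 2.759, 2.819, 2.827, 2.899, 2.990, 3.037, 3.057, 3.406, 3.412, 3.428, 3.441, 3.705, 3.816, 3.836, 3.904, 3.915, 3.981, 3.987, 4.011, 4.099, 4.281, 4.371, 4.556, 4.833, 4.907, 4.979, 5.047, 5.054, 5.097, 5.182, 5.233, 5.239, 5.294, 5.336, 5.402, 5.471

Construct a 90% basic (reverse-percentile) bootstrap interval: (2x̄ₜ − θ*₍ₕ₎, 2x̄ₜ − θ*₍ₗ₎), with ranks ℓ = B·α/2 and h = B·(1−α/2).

(2.240, 5.274)

Percentile endpoints at ranks 2 and 38: θ*₍2₎ = 2.302, θ*₍38₎ = 5.336.
Basic interval reflects these around x̄ₜ:
  lower = 2 × 3.788 − 5.336 = 2.240
  upper = 2 × 3.788 − 2.302 = 5.274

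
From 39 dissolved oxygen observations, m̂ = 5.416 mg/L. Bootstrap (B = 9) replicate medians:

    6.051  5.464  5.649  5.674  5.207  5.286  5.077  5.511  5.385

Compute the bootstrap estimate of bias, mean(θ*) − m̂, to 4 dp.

mean(θ*) = (6.051 + 5.464 + 5.649 + 5.674 + 5.207 + 5.286 + 5.077 + 5.511 + 5.385) / 9 = 5.47822
bias = 5.47822 − 5.416

bias = +0.0622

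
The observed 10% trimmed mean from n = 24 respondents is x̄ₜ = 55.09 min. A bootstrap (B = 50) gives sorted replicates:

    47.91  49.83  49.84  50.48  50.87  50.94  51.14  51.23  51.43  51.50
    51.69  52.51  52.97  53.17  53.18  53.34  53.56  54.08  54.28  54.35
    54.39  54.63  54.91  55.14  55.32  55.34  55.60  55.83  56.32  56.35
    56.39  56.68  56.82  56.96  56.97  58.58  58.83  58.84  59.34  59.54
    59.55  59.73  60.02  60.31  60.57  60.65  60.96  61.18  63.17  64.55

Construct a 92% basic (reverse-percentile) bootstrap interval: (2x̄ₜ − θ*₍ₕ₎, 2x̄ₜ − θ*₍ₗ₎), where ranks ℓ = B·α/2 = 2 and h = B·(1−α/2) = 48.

(49.00, 60.35)

Percentile endpoints at ranks 2 and 48: θ*₍2₎ = 49.83, θ*₍48₎ = 61.18.
Basic interval reflects these around x̄ₜ:
  lower = 2 × 55.09 − 61.18 = 49.00
  upper = 2 × 55.09 − 49.83 = 60.35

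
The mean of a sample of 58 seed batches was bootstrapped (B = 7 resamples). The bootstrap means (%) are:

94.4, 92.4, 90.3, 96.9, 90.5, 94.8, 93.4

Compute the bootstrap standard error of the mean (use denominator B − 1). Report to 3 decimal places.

SE* = 2.382

Bootstrap SE is the standard deviation of the 7 replicate means.
Mean of replicates: (94.4 + 92.4 + 90.3 + 96.9 + 90.5 + 94.8 + 93.4) / 7 = 652.7000 / 7 = 93.2429
Sum of squared deviations: (+1.1571)² + (−0.8429)² + (−2.9429)² + (+3.6571)² + (−2.7429)² + (+1.5571)² + (+0.1571)² = 34.0571
Variance = 34.0571 / 6 = 5.6762
SE* = √5.6762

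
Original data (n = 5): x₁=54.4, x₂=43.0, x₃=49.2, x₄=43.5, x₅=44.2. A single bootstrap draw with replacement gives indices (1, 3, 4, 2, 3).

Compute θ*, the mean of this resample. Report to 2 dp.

Resample values: 54.4, 49.2, 43.5, 43.0, 49.2.
Mean = (54.4 + 49.2 + 43.5 + 43.0 + 49.2) / 5 = 239.30 / 5 = 47.86

θ* = 47.86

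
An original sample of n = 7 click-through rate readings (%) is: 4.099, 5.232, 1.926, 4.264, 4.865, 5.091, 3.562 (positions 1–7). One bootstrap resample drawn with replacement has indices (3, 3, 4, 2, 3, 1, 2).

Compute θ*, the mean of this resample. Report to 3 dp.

Resample values: 1.926, 1.926, 4.264, 5.232, 1.926, 4.099, 5.232.
Mean = (1.926 + 1.926 + 4.264 + 5.232 + 1.926 + 4.099 + 5.232) / 7 = 24.6050 / 7 = 3.515

θ* = 3.515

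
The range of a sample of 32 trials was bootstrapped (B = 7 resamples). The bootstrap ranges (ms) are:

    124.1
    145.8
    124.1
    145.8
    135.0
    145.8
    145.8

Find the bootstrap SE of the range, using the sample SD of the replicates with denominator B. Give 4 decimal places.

Bootstrap SE is the standard deviation of the 7 replicate ranges.
Mean of replicates: (124.1 + 145.8 + 124.1 + 145.8 + 135.0 + 145.8 + 145.8) / 7 = 966.40000 / 7 = 138.05714
Sum of squared deviations: (−13.95714)² + (+7.74286)² + (−13.95714)² + (+7.74286)² + (−3.05714)² + (+7.74286)² + (+7.74286)² = 638.75714
Variance = 638.75714 / 7 = 91.25102
SE* = √91.25102

SE* = 9.5525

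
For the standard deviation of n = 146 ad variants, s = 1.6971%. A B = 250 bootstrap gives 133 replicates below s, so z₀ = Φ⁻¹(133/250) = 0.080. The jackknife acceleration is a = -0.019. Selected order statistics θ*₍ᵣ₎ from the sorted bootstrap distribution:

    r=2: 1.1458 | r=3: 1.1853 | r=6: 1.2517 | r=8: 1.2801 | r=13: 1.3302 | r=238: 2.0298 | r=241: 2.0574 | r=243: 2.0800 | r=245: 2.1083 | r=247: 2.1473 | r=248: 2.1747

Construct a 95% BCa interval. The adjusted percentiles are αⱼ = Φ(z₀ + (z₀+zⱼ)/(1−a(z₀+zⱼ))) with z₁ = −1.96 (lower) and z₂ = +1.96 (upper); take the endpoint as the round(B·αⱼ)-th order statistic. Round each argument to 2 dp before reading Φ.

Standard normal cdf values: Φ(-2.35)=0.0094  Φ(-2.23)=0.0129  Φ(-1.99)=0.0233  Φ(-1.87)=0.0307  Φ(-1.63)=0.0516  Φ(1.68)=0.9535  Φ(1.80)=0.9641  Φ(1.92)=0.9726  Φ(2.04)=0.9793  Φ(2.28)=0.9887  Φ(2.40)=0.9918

(1.2801, 2.1083)

Lower: z₀ + z₁ = 0.080 + (-1.960) = -1.880; 1 − a(z₀+z₁) = 1 − (-0.019)(-1.880) = 0.9643; argument = 0.080 + (-1.880)/0.9643 = -1.8696 → -1.87.
α₁ = Φ(-1.87) = 0.0307; rank = round(250 × 0.0307) = 8; θ*₍8₎ = 1.2801.
Upper: z₀ + z₂ = 2.040; 1 − a(z₀+z₂) = 1.0388; argument = 2.0439 → 2.04; α₂ = 0.9793; rank = 245; θ*₍245₎ = 2.1083.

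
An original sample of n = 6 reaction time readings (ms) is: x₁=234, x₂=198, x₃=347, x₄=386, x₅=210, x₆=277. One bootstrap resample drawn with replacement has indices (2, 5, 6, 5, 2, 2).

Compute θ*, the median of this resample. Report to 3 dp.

Resample values: 198, 210, 277, 210, 198, 198.
Sorted: 198, 198, 198, 210, 210, 277
Median = average of the two middle values = 204.000

θ* = 204.000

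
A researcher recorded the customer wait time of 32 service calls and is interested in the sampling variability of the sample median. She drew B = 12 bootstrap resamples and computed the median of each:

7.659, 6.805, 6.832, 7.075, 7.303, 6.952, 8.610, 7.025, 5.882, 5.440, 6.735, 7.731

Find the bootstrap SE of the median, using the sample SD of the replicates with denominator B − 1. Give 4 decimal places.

Bootstrap SE is the standard deviation of the 12 replicate medians.
Mean of replicates: (7.659 + 6.805 + 6.832 + 7.075 + 7.303 + 6.952 + 8.610 + 7.025 + 5.882 + 5.440 + 6.735 + 7.731) / 12 = 84.04900 / 12 = 7.00408
Sum of squared deviations: (+0.65492)² + (−0.19908)² + (−0.17208)² + (+0.07092)² + (+0.29892)² + (−0.05208)² + (+1.60592)² + (+0.02092)² + (−1.12208)² + (−1.56408)² + (−0.26908)² + (+0.72692)² = 7.48090
Variance = 7.48090 / 11 = 0.68008
SE* = √0.68008

SE* = 0.8247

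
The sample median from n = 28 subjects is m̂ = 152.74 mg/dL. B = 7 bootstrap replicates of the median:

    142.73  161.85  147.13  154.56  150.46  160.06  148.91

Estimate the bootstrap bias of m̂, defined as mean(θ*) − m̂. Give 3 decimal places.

mean(θ*) = (142.73 + 161.85 + 147.13 + 154.56 + 150.46 + 160.06 + 148.91) / 7 = 152.2429
bias = 152.2429 − 152.74

bias = −0.497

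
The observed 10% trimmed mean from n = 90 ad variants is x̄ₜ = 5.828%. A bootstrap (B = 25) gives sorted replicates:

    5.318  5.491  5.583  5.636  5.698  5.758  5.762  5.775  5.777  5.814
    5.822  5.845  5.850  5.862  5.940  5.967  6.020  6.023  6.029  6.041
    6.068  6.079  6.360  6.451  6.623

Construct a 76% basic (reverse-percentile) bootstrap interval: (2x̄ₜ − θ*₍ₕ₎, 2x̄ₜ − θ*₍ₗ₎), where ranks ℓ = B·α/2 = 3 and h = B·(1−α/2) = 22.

Percentile endpoints at ranks 3 and 22: θ*₍3₎ = 5.583, θ*₍22₎ = 6.079.
Basic interval reflects these around x̄ₜ:
  lower = 2 × 5.828 − 6.079 = 5.577
  upper = 2 × 5.828 − 5.583 = 6.073

(5.577, 6.073)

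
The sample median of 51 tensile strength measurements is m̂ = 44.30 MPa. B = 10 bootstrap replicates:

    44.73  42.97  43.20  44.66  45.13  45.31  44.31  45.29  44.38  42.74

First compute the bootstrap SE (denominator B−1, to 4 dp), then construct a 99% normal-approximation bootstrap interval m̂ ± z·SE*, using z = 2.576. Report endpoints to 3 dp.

Mean of replicates = 44.2720; sum of squared deviations = 8.4148; SE* = √(8.4148/9) = 0.9669
Margin = 2.576 × 0.9669 = 2.4907
Interval: 44.30 ± 2.4907

(41.809, 46.791)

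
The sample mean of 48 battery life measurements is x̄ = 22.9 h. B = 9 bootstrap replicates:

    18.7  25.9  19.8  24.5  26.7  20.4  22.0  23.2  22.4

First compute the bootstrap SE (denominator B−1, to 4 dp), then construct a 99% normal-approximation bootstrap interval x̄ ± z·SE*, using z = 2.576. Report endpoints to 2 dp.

(15.85, 29.95)

Mean of replicates = 22.6222; sum of squared deviations = 59.9556; SE* = √(59.9556/8) = 2.7376
Margin = 2.576 × 2.7376 = 7.052
Interval: 22.9 ± 7.052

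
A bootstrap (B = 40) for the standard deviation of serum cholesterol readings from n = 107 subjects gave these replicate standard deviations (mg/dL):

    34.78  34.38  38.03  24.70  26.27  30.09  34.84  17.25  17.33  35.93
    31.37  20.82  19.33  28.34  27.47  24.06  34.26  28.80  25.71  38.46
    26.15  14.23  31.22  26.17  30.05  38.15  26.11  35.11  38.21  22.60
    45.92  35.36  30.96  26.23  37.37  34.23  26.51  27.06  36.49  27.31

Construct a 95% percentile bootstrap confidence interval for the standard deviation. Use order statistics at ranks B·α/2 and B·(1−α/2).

(14.23, 38.46)

Sorted replicates: 14.23, 17.25, 17.33, 19.33, 20.82, 22.60, 24.06, 24.70, 25.71, 26.11, 26.15, 26.17, 26.23, 26.27, 26.51, 27.06, 27.31, 27.47, 28.34, 28.80, 30.05, 30.09, 30.96, 31.22, 31.37, 34.23, 34.26, 34.38, 34.78, 34.84, 35.11, 35.36, 35.93, 36.49, 37.37, 38.03, 38.15, 38.21, 38.46, 45.92
α = 0.05; lower rank = 40 × 0.025 = 1; upper rank = 40 × 0.975 = 39.
The 1st smallest replicate is 14.23; the 39th is 38.46.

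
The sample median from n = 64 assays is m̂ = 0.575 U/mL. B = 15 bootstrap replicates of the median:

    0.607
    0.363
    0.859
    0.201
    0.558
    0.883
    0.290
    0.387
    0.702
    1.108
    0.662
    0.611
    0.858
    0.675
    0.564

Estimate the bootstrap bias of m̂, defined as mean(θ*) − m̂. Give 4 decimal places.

bias = +0.0469

mean(θ*) = (0.607 + 0.363 + 0.859 + 0.201 + 0.558 + 0.883 + 0.290 + 0.387 + 0.702 + 1.108 + 0.662 + 0.611 + 0.858 + 0.675 + 0.564) / 15 = 0.62187
bias = 0.62187 − 0.575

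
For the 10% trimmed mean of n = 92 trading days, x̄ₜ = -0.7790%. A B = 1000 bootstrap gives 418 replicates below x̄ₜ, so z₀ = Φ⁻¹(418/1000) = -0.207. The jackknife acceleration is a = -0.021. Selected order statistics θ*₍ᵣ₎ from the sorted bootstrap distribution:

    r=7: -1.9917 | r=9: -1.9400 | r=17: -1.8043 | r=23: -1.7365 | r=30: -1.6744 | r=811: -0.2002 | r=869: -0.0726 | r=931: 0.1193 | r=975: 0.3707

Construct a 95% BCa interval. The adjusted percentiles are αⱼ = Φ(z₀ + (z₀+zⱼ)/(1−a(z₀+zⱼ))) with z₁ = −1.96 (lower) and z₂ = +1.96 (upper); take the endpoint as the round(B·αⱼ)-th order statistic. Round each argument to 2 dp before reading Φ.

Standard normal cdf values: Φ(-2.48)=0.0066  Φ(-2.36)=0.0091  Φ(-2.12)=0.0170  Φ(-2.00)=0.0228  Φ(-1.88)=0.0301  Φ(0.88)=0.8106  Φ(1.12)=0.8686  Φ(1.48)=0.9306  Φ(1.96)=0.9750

(-1.9917, 0.1193)

Lower: z₀ + z₁ = -0.207 + (-1.960) = -2.167; 1 − a(z₀+z₁) = 1 − (-0.021)(-2.167) = 0.9545; argument = -0.207 + (-2.167)/0.9545 = -2.4773 → -2.48.
α₁ = Φ(-2.48) = 0.0066; rank = round(1000 × 0.0066) = 7; θ*₍7₎ = -1.9917.
Upper: z₀ + z₂ = 1.753; 1 − a(z₀+z₂) = 1.0368; argument = 1.4838 → 1.48; α₂ = 0.9306; rank = 931; θ*₍931₎ = 0.1193.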